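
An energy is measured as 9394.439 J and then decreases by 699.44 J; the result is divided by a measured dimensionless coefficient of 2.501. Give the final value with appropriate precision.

9394.439 J − 699.44 J = 8694.999 J; the difference is limited to 2 decimal places (6 s.f.).
Carrying full precision, 8694.999 ÷ 2.501 = 3476.60895642… J; 2.501 has 4 s.f., so the result keeps min(6, 4) = 4 s.f.
Rounded to 4 significant figures: 3477 J.

3477 J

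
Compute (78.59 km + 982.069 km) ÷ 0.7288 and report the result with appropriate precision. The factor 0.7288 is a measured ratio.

1455 km

78.59 km + 982.069 km = 1060.659 km; the sum is limited to 2 decimal places (6 s.f.).
Carrying full precision, 1060.659 ÷ 0.7288 = 1455.34989023… km; 0.7288 has 4 s.f., so the result keeps min(6, 4) = 4 s.f.
Rounded to 4 significant figures: 1455 km.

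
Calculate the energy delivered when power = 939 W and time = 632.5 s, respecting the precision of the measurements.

energy delivered = 939 W × 632.5 s = 593917.5 J.
939 has 3 significant figures; 632.5 has 4.
Division/multiplication keeps the fewest: 3 significant figures.
Rounded: 5.94 × 10^5 J.

5.94 × 10^5 J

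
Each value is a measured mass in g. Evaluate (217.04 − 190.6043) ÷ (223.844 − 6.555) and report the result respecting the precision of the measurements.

0.1217

217.04 − 190.6043 = 26.4357, limited to 2 d.p. → 4 s.f.; 223.844 − 6.555 = 217.289, limited to 3 d.p. → 6 s.f.
Carrying full precision, 26.4357 ÷ 217.289 = 0.12166147389…; keep min(4, 6) = 4 s.f.
Rounded to 4 significant figures: 0.1217.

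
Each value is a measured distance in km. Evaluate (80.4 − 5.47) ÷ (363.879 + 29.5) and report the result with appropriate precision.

80.4 − 5.47 = 74.93, limited to 1 d.p. → 3 s.f.; 363.879 + 29.5 = 393.379, limited to 1 d.p. → 4 s.f.
Carrying full precision, 74.93 ÷ 393.379 = 0.190477885195…; keep min(3, 4) = 3 s.f.
Rounded to 3 significant figures: 0.190.

0.190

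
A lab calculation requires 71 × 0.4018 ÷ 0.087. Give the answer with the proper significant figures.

3.3 × 10²

71 × 0.4018 ÷ 0.087 = 327.905747126…
Multiplication/division keeps the fewest significant figures: 71 → 2 s.f., 0.4018 → 4 s.f., 0.087 → 2 s.f.; limit is 2.
Rounded to 2 significant figures: 3.3 × 10².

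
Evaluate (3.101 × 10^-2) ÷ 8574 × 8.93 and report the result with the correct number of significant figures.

(3.101 × 10^-2) ÷ 8574 × 8.93 = 0.0000322975623979…
Multiplication/division keeps the fewest significant figures: 3.101 × 10^-2 → 4 s.f., 8574 → 4 s.f., 8.93 → 3 s.f.; limit is 3.
Rounded to 3 significant figures: 3.23 × 10^-5.

3.23 × 10^-5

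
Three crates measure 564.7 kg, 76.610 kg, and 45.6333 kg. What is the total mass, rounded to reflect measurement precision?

564.7 kg + 76.610 kg + 45.6333 kg = 686.9433 kg.
Addition/subtraction keeps the fewest decimal places: 564.7 → 1 decimal place, 76.610 → 3 decimal places, 45.6333 → 4 decimal places; limit is 1.
Rounded to 1 decimal place: 686.9 kg.

686.9 kg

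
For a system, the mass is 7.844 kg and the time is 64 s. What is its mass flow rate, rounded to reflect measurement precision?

mass flow rate = 7.844 kg ÷ 64 s = 0.1225625 kg/s.
7.844 has 4 significant figures; 64 has 2.
Division/multiplication keeps the fewest: 2 significant figures.
Rounded: 0.12 kg/s.

0.12 kg/s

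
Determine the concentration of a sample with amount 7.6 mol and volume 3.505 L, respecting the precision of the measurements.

2.2 mol/L

concentration = 7.6 mol ÷ 3.505 L = 2.16833095578… mol/L.
7.6 has 2 significant figures; 3.505 has 4.
Division/multiplication keeps the fewest: 2 significant figures.
Rounded: 2.2 mol/L.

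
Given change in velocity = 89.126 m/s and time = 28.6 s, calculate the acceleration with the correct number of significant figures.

acceleration = 89.126 m/s ÷ 28.6 s = 3.11629370629… m/s².
89.126 has 5 significant figures; 28.6 has 3.
Division/multiplication keeps the fewest: 3 significant figures.
Rounded: 3.12 m/s².

3.12 m/s²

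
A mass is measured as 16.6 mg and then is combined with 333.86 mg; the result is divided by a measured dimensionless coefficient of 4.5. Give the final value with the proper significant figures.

78 mg

16.6 mg + 333.86 mg = 350.46 mg; the sum is limited to 1 decimal place (4 s.f.).
Carrying full precision, 350.46 ÷ 4.5 = 77.88 mg; 4.5 has 2 s.f., so the result keeps min(4, 2) = 2 s.f.
Rounded to 2 significant figures: 78 mg.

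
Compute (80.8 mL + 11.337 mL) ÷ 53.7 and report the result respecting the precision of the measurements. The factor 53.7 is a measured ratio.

1.72 mL

80.8 mL + 11.337 mL = 92.137 mL; the sum is limited to 1 decimal place (3 s.f.).
Carrying full precision, 92.137 ÷ 53.7 = 1.71577281192… mL; 53.7 has 3 s.f., so the result keeps min(3, 3) = 3 s.f.
Rounded to 3 significant figures: 1.72 mL.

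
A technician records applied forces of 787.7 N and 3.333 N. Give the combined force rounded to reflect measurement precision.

791.0 N

787.7 N + 3.333 N = 791.033 N.
Addition/subtraction keeps the fewest decimal places: 787.7 → 1 decimal place, 3.333 → 3 decimal places; limit is 1.
Rounded to 1 decimal place: 791.0 N.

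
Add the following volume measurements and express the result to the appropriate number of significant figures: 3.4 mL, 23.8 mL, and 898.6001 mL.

3.4 mL + 23.8 mL + 898.6001 mL = 925.8001 mL.
Addition/subtraction keeps the fewest decimal places: 3.4 → 1 decimal place, 23.8 → 1 decimal place, 898.6001 → 4 decimal places; limit is 1.
Rounded to 1 decimal place: 925.8 mL.

925.8 mL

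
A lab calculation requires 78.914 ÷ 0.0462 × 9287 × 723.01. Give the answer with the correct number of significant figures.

78.914 ÷ 0.0462 × 9287 × 723.01 = 1.14691658151 × 10^10…
Multiplication/division keeps the fewest significant figures: 78.914 → 5 s.f., 0.0462 → 3 s.f., 9287 → 4 s.f., 723.01 → 5 s.f.; limit is 3.
Rounded to 3 significant figures: 1.15 × 10^10.

1.15 × 10^10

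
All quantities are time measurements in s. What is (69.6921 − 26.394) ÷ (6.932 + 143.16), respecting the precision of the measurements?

0.28848

69.6921 − 26.394 = 43.2981, limited to 3 d.p. → 5 s.f.; 6.932 + 143.16 = 150.092, limited to 2 d.p. → 5 s.f.
Carrying full precision, 43.2981 ÷ 150.092 = 0.288477067399…; keep min(5, 5) = 5 s.f.
Rounded to 5 significant figures: 0.28848.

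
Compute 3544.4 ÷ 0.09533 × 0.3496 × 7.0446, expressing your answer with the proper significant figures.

3544.4 ÷ 0.09533 × 0.3496 × 7.0446 = 91567.4030411…
Multiplication/division keeps the fewest significant figures: 3544.4 → 5 s.f., 0.09533 → 4 s.f., 0.3496 → 4 s.f., 7.0446 → 5 s.f.; limit is 4.
Rounded to 4 significant figures: 9.157 × 10^4.

9.157 × 10^4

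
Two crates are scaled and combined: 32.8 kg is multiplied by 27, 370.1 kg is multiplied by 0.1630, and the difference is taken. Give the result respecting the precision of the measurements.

32.8 × 27 = 885.6 → 8.9 × 10^2 kg (2 s.f., last digit at the 10^1 place).
370.1 × 0.1630 = 60.3263 → 60.33 kg (4 s.f., last digit at the 10^-2 place).
Difference: 825.2737 kg; keep the coarser place, 10^1.
Result: 8.3 × 10^2 kg.

8.3 × 10^2 kg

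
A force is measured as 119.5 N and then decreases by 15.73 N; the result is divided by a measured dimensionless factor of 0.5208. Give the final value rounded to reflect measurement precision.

199.3 N

119.5 N − 15.73 N = 103.77 N; the difference is limited to 1 decimal place (4 s.f.).
Carrying full precision, 103.77 ÷ 0.5208 = 199.251152074… N; 0.5208 has 4 s.f., so the result keeps min(4, 4) = 4 s.f.
Rounded to 4 significant figures: 199.3 N.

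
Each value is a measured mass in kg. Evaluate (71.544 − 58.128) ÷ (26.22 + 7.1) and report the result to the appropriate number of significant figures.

0.403

71.544 − 58.128 = 13.416, limited to 3 d.p. → 5 s.f.; 26.22 + 7.1 = 33.32, limited to 1 d.p. → 3 s.f.
Carrying full precision, 13.416 ÷ 33.32 = 0.402641056423…; keep min(5, 3) = 3 s.f.
Rounded to 3 significant figures: 0.403.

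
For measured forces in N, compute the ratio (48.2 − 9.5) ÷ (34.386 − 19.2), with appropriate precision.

2.55

48.2 − 9.5 = 38.7, limited to 1 d.p. → 3 s.f.; 34.386 − 19.2 = 15.186, limited to 1 d.p. → 3 s.f.
Carrying full precision, 38.7 ÷ 15.186 = 2.54839984196…; keep min(3, 3) = 3 s.f.
Rounded to 3 significant figures: 2.55.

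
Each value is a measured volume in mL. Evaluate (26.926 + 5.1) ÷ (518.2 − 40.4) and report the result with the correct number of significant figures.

0.0670

26.926 + 5.1 = 32.026, limited to 1 d.p. → 3 s.f.; 518.2 − 40.4 = 477.8, limited to 1 d.p. → 4 s.f.
Carrying full precision, 32.026 ÷ 477.8 = 0.0670280452072…; keep min(3, 4) = 3 s.f.
Rounded to 3 significant figures: 0.0670.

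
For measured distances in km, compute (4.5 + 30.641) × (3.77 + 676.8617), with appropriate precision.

4.5 + 30.641 = 35.141, limited to 1 d.p. → 3 s.f.; 3.77 + 676.8617 = 680.6317, limited to 2 d.p. → 5 s.f.
Carrying full precision, 35.141 × 680.6317 = 23918.0785697; keep min(3, 5) = 3 s.f.
Rounded to 3 significant figures: 2.39 × 10^4 km².

2.39 × 10^4 km²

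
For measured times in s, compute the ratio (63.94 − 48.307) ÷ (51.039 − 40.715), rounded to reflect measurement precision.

1.514

63.94 − 48.307 = 15.633, limited to 2 d.p. → 4 s.f.; 51.039 − 40.715 = 10.324, limited to 3 d.p. → 5 s.f.
Carrying full precision, 15.633 ÷ 10.324 = 1.51423866718…; keep min(4, 5) = 4 s.f.
Rounded to 4 significant figures: 1.514.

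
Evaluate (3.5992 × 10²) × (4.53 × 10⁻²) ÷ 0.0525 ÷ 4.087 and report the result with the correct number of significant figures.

(3.5992 × 10²) × (4.53 × 10⁻²) ÷ 0.0525 ÷ 4.087 = 75.9871648782…
Multiplication/division keeps the fewest significant figures: 3.5992 × 10² → 5 s.f., 4.53 × 10⁻² → 3 s.f., 0.0525 → 3 s.f., 4.087 → 4 s.f.; limit is 3.
Rounded to 3 significant figures: 76.0.

76.0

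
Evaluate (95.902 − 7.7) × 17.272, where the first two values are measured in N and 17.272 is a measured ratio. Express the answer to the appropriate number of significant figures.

1.52 × 10^3 N

95.902 N − 7.7 N = 88.202 N; the difference is limited to 1 decimal place (3 s.f.).
Carrying full precision, 88.202 × 17.272 = 1523.424944 N; 17.272 has 5 s.f., so the result keeps min(3, 5) = 3 s.f.
Rounded to 3 significant figures: 1.52 × 10^3 N.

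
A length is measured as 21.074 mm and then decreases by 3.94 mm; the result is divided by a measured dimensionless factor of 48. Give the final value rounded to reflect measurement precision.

0.36 mm

21.074 mm − 3.94 mm = 17.134 mm; the difference is limited to 2 decimal places (4 s.f.).
Carrying full precision, 17.134 ÷ 48 = 0.356958333333… mm; 48 has 2 s.f., so the result keeps min(4, 2) = 2 s.f.
Rounded to 2 significant figures: 0.36 mm.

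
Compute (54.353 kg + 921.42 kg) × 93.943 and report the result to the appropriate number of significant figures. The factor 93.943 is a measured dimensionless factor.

54.353 kg + 921.42 kg = 975.773 kg; the sum is limited to 2 decimal places (5 s.f.).
Carrying full precision, 975.773 × 93.943 = 91667.042939 kg; 93.943 has 5 s.f., so the result keeps min(5, 5) = 5 s.f.
Rounded to 5 significant figures: 91667 kg.

91667 kg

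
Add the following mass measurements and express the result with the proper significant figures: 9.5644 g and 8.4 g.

9.5644 g + 8.4 g = 17.9644 g.
Addition/subtraction keeps the fewest decimal places: 9.5644 → 4 decimal places, 8.4 → 1 decimal place; limit is 1.
Rounded to 1 decimal place: 18.0 g.

18.0 g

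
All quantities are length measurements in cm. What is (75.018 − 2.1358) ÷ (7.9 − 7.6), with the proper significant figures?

2 × 10^2

75.018 − 2.1358 = 72.8822, limited to 3 d.p. → 5 s.f.; 7.9 − 7.6 = 0.3, limited to 1 d.p. → 1 s.f.
Carrying full precision, 72.8822 ÷ 0.3 = 242.940666667…; keep min(5, 1) = 1 s.f.
Rounded to 1 significant figure: 2 × 10^2.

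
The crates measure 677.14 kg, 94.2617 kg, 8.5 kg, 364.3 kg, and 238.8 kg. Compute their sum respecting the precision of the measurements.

1383.0 kg

677.14 kg + 94.2617 kg + 8.5 kg + 364.3 kg + 238.8 kg = 1383.0017 kg.
Addition/subtraction keeps the fewest decimal places: 677.14 → 2 decimal places, 94.2617 → 4 decimal places, 8.5 → 1 decimal place, 364.3 → 1 decimal place, 238.8 → 1 decimal place; limit is 1.
Rounded to 1 decimal place: 1383.0 kg.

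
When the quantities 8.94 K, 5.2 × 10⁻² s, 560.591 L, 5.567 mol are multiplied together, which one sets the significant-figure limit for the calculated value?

5.2 × 10⁻² s

8.94 K → 3 s.f.; 5.2 × 10⁻² s → 2 s.f.; 560.591 L → 6 s.f.; 5.567 mol → 4 s.f.
The fewest is 2 significant figures, from 5.2 × 10⁻² s.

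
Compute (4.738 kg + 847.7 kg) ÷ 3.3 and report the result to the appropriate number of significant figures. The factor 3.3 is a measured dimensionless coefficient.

4.738 kg + 847.7 kg = 852.438 kg; the sum is limited to 1 decimal place (4 s.f.).
Carrying full precision, 852.438 ÷ 3.3 = 258.314545455… kg; 3.3 has 2 s.f., so the result keeps min(4, 2) = 2 s.f.
Rounded to 2 significant figures: 2.6 × 10^2 kg.

2.6 × 10^2 kg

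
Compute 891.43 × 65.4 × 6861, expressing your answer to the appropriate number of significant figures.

891.43 × 65.4 × 6861 = 399993020.442
Multiplication/division keeps the fewest significant figures: 891.43 → 5 s.f., 65.4 → 3 s.f., 6861 → 4 s.f.; limit is 3.
Rounded to 3 significant figures: 4.00 × 10⁸.

4.00 × 10⁸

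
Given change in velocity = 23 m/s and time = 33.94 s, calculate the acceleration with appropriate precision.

0.68 m/s²

acceleration = 23 m/s ÷ 33.94 s = 0.677666470242… m/s².
23 has 2 significant figures; 33.94 has 4.
Division/multiplication keeps the fewest: 2 significant figures.
Rounded: 0.68 m/s².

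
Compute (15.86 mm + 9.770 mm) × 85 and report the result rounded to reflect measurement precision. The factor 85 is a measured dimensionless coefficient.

2.2 × 10³ mm

15.86 mm + 9.770 mm = 25.630 mm; the sum is limited to 2 decimal places (4 s.f.).
Carrying full precision, 25.630 × 85 = 2178.55 mm; 85 has 2 s.f., so the result keeps min(4, 2) = 2 s.f.
Rounded to 2 significant figures: 2.2 × 10³ mm.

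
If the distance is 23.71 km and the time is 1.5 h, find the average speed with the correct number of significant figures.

16 km/h

average speed = 23.71 km ÷ 1.5 h = 15.8066666667… km/h.
23.71 has 4 significant figures; 1.5 has 2.
Division/multiplication keeps the fewest: 2 significant figures.
Rounded: 16 km/h.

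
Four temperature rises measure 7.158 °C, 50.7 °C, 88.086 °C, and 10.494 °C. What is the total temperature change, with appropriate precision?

156.4 °C

7.158 °C + 50.7 °C + 88.086 °C + 10.494 °C = 156.438 °C.
Addition/subtraction keeps the fewest decimal places: 7.158 → 3 decimal places, 50.7 → 1 decimal place, 88.086 → 3 decimal places, 10.494 → 3 decimal places; limit is 1.
Rounded to 1 decimal place: 156.4 °C.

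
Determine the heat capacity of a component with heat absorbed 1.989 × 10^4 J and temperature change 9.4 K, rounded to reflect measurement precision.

heat capacity = 1.989 × 10^4 J ÷ 9.4 K = 2115.95744681… J/K.
1.989 × 10^4 has 4 significant figures; 9.4 has 2.
Division/multiplication keeps the fewest: 2 significant figures.
Rounded: 2.1 × 10^3 J/K.

2.1 × 10^3 J/K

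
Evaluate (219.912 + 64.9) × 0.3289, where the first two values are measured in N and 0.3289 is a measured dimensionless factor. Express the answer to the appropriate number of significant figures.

219.912 N + 64.9 N = 284.812 N; the sum is limited to 1 decimal place (4 s.f.).
Carrying full precision, 284.812 × 0.3289 = 93.6746668 N; 0.3289 has 4 s.f., so the result keeps min(4, 4) = 4 s.f.
Rounded to 4 significant figures: 93.67 N.

93.67 N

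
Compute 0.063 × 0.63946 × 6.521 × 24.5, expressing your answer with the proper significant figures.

0.063 × 0.63946 × 6.521 × 24.5 = 6.43626945171
Multiplication/division keeps the fewest significant figures: 0.063 → 2 s.f., 0.63946 → 5 s.f., 6.521 → 4 s.f., 24.5 → 3 s.f.; limit is 2.
Rounded to 2 significant figures: 6.4.

6.4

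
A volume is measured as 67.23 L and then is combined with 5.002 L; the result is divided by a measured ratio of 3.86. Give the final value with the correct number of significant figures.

18.7 L

67.23 L + 5.002 L = 72.232 L; the sum is limited to 2 decimal places (4 s.f.).
Carrying full precision, 72.232 ÷ 3.86 = 18.7129533679… L; 3.86 has 3 s.f., so the result keeps min(4, 3) = 3 s.f.
Rounded to 3 significant figures: 18.7 L.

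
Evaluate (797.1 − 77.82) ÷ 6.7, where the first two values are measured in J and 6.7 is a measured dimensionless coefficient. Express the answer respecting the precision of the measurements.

1.1 × 10² J

797.1 J − 77.82 J = 719.28 J; the difference is limited to 1 decimal place (4 s.f.).
Carrying full precision, 719.28 ÷ 6.7 = 107.355223881… J; 6.7 has 2 s.f., so the result keeps min(4, 2) = 2 s.f.
Rounded to 2 significant figures: 1.1 × 10² J.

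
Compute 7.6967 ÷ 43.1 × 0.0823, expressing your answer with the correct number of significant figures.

0.0147

7.6967 ÷ 43.1 × 0.0823 = 0.0146969468677…
Multiplication/division keeps the fewest significant figures: 7.6967 → 5 s.f., 43.1 → 3 s.f., 0.0823 → 3 s.f.; limit is 3.
Rounded to 3 significant figures: 0.0147.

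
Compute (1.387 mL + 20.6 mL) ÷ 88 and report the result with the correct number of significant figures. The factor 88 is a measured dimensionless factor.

2.5 × 10^-1 mL

1.387 mL + 20.6 mL = 21.987 mL; the sum is limited to 1 decimal place (3 s.f.).
Carrying full precision, 21.987 ÷ 88 = 0.249852272727… mL; 88 has 2 s.f., so the result keeps min(3, 2) = 2 s.f.
Rounded to 2 significant figures: 2.5 × 10^-1 mL.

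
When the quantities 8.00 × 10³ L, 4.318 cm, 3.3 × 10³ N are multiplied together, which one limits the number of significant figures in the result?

3.3 × 10³ N

8.00 × 10³ L → 3 s.f.; 4.318 cm → 4 s.f.; 3.3 × 10³ N → 2 s.f.
The fewest is 2 significant figures, from 3.3 × 10³ N.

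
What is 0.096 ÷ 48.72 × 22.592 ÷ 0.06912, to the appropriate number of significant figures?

0.096 ÷ 48.72 × 22.592 ÷ 0.06912 = 0.644043057836…
Multiplication/division keeps the fewest significant figures: 0.096 → 2 s.f., 48.72 → 4 s.f., 22.592 → 5 s.f., 0.06912 → 4 s.f.; limit is 2.
Rounded to 2 significant figures: 0.64.

0.64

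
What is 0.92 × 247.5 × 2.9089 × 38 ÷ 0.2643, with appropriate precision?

9.5 × 10⁴

0.92 × 247.5 × 2.9089 × 38 ÷ 0.2643 = 95230.9804767…
Multiplication/division keeps the fewest significant figures: 0.92 → 2 s.f., 247.5 → 4 s.f., 2.9089 → 5 s.f., 38 → 2 s.f., 0.2643 → 4 s.f.; limit is 2.
Rounded to 2 significant figures: 9.5 × 10⁴.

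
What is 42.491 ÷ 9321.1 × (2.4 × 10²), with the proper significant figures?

1.1

42.491 ÷ 9321.1 × (2.4 × 10²) = 1.09405971398…
Multiplication/division keeps the fewest significant figures: 42.491 → 5 s.f., 9321.1 → 5 s.f., 2.4 × 10² → 2 s.f.; limit is 2.
Rounded to 2 significant figures: 1.1.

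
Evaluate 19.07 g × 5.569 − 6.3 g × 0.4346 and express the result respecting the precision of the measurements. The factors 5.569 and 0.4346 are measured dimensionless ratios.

1.035 × 10² g

19.07 × 5.569 = 106.20083 → 106.2 g (4 s.f., last digit at the 10^-1 place).
6.3 × 0.4346 = 2.73798 → 2.7 g (2 s.f., last digit at the 10^-1 place).
Difference: 103.46285 g; keep the coarser place, 10^-1.
Result: 1.035 × 10² g.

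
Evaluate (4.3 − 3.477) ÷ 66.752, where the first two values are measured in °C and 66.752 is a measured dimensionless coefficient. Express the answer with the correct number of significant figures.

4.3 °C − 3.477 °C = 0.823 °C; the difference is limited to 1 decimal place (1 s.f.).
Carrying full precision, 0.823 ÷ 66.752 = 0.0123292186002… °C; 66.752 has 5 s.f., so the result keeps min(1, 5) = 1 s.f.
Rounded to 1 significant figure: 0.01 °C.

0.01 °C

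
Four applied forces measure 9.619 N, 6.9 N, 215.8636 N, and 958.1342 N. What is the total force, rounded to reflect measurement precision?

1190.5 N

9.619 N + 6.9 N + 215.8636 N + 958.1342 N = 1190.5168 N.
Addition/subtraction keeps the fewest decimal places: 9.619 → 3 decimal places, 6.9 → 1 decimal place, 215.8636 → 4 decimal places, 958.1342 → 4 decimal places; limit is 1.
Rounded to 1 decimal place: 1190.5 N.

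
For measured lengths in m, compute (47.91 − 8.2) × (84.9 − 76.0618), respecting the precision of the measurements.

47.91 − 8.2 = 39.71, limited to 1 d.p. → 3 s.f.; 84.9 − 76.0618 = 8.8382, limited to 1 d.p. → 2 s.f.
Carrying full precision, 39.71 × 8.8382 = 350.964922; keep min(3, 2) = 2 s.f.
Rounded to 2 significant figures: 3.5 × 10² m².

3.5 × 10² m²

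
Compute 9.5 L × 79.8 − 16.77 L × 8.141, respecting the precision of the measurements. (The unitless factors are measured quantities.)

6.2 × 10² L

9.5 × 79.8 = 758.1 → 7.6 × 10² L (2 s.f., last digit at the 10^1 place).
16.77 × 8.141 = 136.52457 → 136.5 L (4 s.f., last digit at the 10^-1 place).
Difference: 621.57543 L; keep the coarser place, 10^1.
Result: 6.2 × 10² L.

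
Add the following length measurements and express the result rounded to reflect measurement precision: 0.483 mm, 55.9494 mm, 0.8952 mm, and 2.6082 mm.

0.483 mm + 55.9494 mm + 0.8952 mm + 2.6082 mm = 59.9358 mm.
Addition/subtraction keeps the fewest decimal places: 0.483 → 3 decimal places, 55.9494 → 4 decimal places, 0.8952 → 4 decimal places, 2.6082 → 4 decimal places; limit is 3.
Rounded to 3 decimal places: 59.936 mm.

59.936 mm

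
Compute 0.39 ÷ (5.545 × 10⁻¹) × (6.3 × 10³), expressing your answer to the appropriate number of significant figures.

0.39 ÷ (5.545 × 10⁻¹) × (6.3 × 10³) = 4431.01893598…
Multiplication/division keeps the fewest significant figures: 0.39 → 2 s.f., 5.545 × 10⁻¹ → 4 s.f., 6.3 × 10³ → 2 s.f.; limit is 2.
Rounded to 2 significant figures: 4.4 × 10³.

4.4 × 10³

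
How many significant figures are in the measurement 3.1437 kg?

5

3.1437: every digit is nonzero and significant.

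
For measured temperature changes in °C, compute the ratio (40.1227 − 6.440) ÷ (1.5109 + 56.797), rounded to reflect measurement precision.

40.1227 − 6.440 = 33.6827, limited to 3 d.p. → 5 s.f.; 1.5109 + 56.797 = 58.3079, limited to 3 d.p. → 5 s.f.
Carrying full precision, 33.6827 ÷ 58.3079 = 0.577669578222…; keep min(5, 5) = 5 s.f.
Rounded to 5 significant figures: 5.7767 × 10^-1.

5.7767 × 10^-1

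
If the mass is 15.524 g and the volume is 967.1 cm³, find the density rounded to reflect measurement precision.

density = 15.524 g ÷ 967.1 cm³ = 0.0160521145693… g/cm³.
15.524 has 5 significant figures; 967.1 has 4.
Division/multiplication keeps the fewest: 4 significant figures.
Rounded: 0.01605 g/cm³.

0.01605 g/cm³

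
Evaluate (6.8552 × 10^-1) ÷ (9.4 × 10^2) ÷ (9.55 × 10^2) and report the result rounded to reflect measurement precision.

7.6 × 10^-7

(6.8552 × 10^-1) ÷ (9.4 × 10^2) ÷ (9.55 × 10^2) = 7.63640414392 × 10^-7…
Multiplication/division keeps the fewest significant figures: 6.8552 × 10^-1 → 5 s.f., 9.4 × 10^2 → 2 s.f., 9.55 × 10^2 → 3 s.f.; limit is 2.
Rounded to 2 significant figures: 7.6 × 10^-7.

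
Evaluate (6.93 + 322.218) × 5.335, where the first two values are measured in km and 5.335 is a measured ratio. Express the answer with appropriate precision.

6.93 km + 322.218 km = 329.148 km; the sum is limited to 2 decimal places (5 s.f.).
Carrying full precision, 329.148 × 5.335 = 1756.00458 km; 5.335 has 4 s.f., so the result keeps min(5, 4) = 4 s.f.
Rounded to 4 significant figures: 1756 km.

1756 km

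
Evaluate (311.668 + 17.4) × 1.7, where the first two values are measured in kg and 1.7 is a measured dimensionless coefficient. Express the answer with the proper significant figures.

311.668 kg + 17.4 kg = 329.068 kg; the sum is limited to 1 decimal place (4 s.f.).
Carrying full precision, 329.068 × 1.7 = 559.4156 kg; 1.7 has 2 s.f., so the result keeps min(4, 2) = 2 s.f.
Rounded to 2 significant figures: 5.6 × 10^2 kg.

5.6 × 10^2 kg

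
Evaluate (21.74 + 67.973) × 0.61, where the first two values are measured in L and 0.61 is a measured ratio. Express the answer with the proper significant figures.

21.74 L + 67.973 L = 89.713 L; the sum is limited to 2 decimal places (4 s.f.).
Carrying full precision, 89.713 × 0.61 = 54.72493 L; 0.61 has 2 s.f., so the result keeps min(4, 2) = 2 s.f.
Rounded to 2 significant figures: 55 L.

55 L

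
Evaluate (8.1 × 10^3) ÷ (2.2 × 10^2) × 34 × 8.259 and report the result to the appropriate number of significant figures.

(8.1 × 10^3) ÷ (2.2 × 10^2) × 34 × 8.259 = 10338.7663636…
Multiplication/division keeps the fewest significant figures: 8.1 × 10^3 → 2 s.f., 2.2 × 10^2 → 2 s.f., 34 → 2 s.f., 8.259 → 4 s.f.; limit is 2.
Rounded to 2 significant figures: 1.0 × 10^4.

1.0 × 10^4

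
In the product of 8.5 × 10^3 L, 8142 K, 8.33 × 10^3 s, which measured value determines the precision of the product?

8.5 × 10^3 L

8.5 × 10^3 L → 2 s.f.; 8142 K → 4 s.f.; 8.33 × 10^3 s → 3 s.f.
The fewest is 2 significant figures, from 8.5 × 10^3 L.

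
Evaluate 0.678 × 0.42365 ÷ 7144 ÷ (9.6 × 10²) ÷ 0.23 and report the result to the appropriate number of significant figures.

0.678 × 0.42365 ÷ 7144 ÷ (9.6 × 10²) ÷ 0.23 = 1.82094315996 × 10^-7…
Multiplication/division keeps the fewest significant figures: 0.678 → 3 s.f., 0.42365 → 5 s.f., 7144 → 4 s.f., 9.6 × 10² → 2 s.f., 0.23 → 2 s.f.; limit is 2.
Rounded to 2 significant figures: 1.8 × 10⁻⁷.

1.8 × 10⁻⁷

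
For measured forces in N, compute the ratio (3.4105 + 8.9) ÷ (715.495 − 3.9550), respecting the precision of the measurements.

3.4105 + 8.9 = 12.3105, limited to 1 d.p. → 3 s.f.; 715.495 − 3.9550 = 711.5400, limited to 3 d.p. → 6 s.f.
Carrying full precision, 12.3105 ÷ 711.5400 = 0.0173012058352…; keep min(3, 6) = 3 s.f.
Rounded to 3 significant figures: 0.0173.

0.0173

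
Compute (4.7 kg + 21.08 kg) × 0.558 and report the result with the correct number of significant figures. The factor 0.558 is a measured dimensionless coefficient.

4.7 kg + 21.08 kg = 25.78 kg; the sum is limited to 1 decimal place (3 s.f.).
Carrying full precision, 25.78 × 0.558 = 14.38524 kg; 0.558 has 3 s.f., so the result keeps min(3, 3) = 3 s.f.
Rounded to 3 significant figures: 14.4 kg.

14.4 kg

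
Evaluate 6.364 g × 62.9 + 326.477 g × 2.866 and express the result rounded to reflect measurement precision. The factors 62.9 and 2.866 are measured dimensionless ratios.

1336 g

6.364 × 62.9 = 400.2956 → 4.00 × 10² g (3 s.f., last digit at the 10^0 place).
326.477 × 2.866 = 935.683082 → 935.7 g (4 s.f., last digit at the 10^-1 place).
Sum: 1335.978682 g; keep the coarser place, 10^0.
Result: 1336 g.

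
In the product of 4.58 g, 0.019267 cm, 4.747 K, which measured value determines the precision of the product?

4.58 g → 3 s.f.; 0.019267 cm → 5 s.f.; 4.747 K → 4 s.f.
The fewest is 3 significant figures, from 4.58 g.

4.58 g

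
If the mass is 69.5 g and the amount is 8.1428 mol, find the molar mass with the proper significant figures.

8.54 g/mol

molar mass = 69.5 g ÷ 8.1428 mol = 8.53514761507… g/mol.
69.5 has 3 significant figures; 8.1428 has 5.
Division/multiplication keeps the fewest: 3 significant figures.
Rounded: 8.54 g/mol.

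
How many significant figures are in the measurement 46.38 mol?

46.38: every digit is nonzero and significant.

4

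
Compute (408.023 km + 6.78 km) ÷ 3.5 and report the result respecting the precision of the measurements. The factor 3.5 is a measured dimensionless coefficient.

408.023 km + 6.78 km = 414.803 km; the sum is limited to 2 decimal places (5 s.f.).
Carrying full precision, 414.803 ÷ 3.5 = 118.515142857… km; 3.5 has 2 s.f., so the result keeps min(5, 2) = 2 s.f.
Rounded to 2 significant figures: 1.2 × 10² km.

1.2 × 10² km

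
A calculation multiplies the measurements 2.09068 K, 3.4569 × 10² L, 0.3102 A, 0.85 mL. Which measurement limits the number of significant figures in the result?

0.85 mL

2.09068 K → 6 s.f.; 3.4569 × 10² L → 5 s.f.; 0.3102 A → 4 s.f.; 0.85 mL → 2 s.f.
The fewest is 2 significant figures, from 0.85 mL.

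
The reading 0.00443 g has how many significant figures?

3

0.00443: leading zeros are not significant.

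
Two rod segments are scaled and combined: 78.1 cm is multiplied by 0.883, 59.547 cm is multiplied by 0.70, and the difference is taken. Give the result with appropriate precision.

27 cm

78.1 × 0.883 = 68.9623 → 69.0 cm (3 s.f., last digit at the 10^-1 place).
59.547 × 0.70 = 41.6829 → 42 cm (2 s.f., last digit at the 10^0 place).
Difference: 27.2794 cm; keep the coarser place, 10^0.
Result: 27 cm.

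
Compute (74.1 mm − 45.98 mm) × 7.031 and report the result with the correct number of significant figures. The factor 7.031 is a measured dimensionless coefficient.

74.1 mm − 45.98 mm = 28.12 mm; the difference is limited to 1 decimal place (3 s.f.).
Carrying full precision, 28.12 × 7.031 = 197.71172 mm; 7.031 has 4 s.f., so the result keeps min(3, 4) = 3 s.f.
Rounded to 3 significant figures: 198 mm.

198 mm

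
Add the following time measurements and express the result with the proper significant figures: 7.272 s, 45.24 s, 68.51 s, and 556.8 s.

677.8 s

7.272 s + 45.24 s + 68.51 s + 556.8 s = 677.822 s.
Addition/subtraction keeps the fewest decimal places: 7.272 → 3 decimal places, 45.24 → 2 decimal places, 68.51 → 2 decimal places, 556.8 → 1 decimal place; limit is 1.
Rounded to 1 decimal place: 677.8 s.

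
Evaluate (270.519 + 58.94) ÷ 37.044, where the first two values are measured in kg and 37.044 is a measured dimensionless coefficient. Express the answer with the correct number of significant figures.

270.519 kg + 58.94 kg = 329.459 kg; the sum is limited to 2 decimal places (5 s.f.).
Carrying full precision, 329.459 ÷ 37.044 = 8.89372098046… kg; 37.044 has 5 s.f., so the result keeps min(5, 5) = 5 s.f.
Rounded to 5 significant figures: 8.8937 kg.

8.8937 kg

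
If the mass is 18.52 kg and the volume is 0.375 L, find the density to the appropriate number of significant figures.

49.4 kg/L

density = 18.52 kg ÷ 0.375 L = 49.3866666667… kg/L.
18.52 has 4 significant figures; 0.375 has 3.
Division/multiplication keeps the fewest: 3 significant figures.
Rounded: 49.4 kg/L.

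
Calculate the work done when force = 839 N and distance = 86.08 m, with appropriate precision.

7.22 × 10^4 J

work done = 839 N × 86.08 m = 72221.12 J.
839 has 3 significant figures; 86.08 has 4.
Division/multiplication keeps the fewest: 3 significant figures.
Rounded: 7.22 × 10^4 J.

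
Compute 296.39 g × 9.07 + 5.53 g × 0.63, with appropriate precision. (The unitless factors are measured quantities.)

296.39 × 9.07 = 2688.2573 → 2.69 × 10³ g (3 s.f., last digit at the 10^1 place).
5.53 × 0.63 = 3.4839 → 3.5 g (2 s.f., last digit at the 10^-1 place).
Sum: 2691.7412 g; keep the coarser place, 10^1.
Result: 2.69 × 10³ g.

2.69 × 10³ g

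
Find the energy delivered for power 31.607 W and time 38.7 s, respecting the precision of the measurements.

energy delivered = 31.607 W × 38.7 s = 1223.1909 J.
31.607 has 5 significant figures; 38.7 has 3.
Division/multiplication keeps the fewest: 3 significant figures.
Rounded: 1.22 × 10^3 J.

1.22 × 10^3 J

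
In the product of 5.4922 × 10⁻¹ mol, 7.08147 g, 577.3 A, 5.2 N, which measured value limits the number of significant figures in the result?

5.4922 × 10⁻¹ mol → 5 s.f.; 7.08147 g → 6 s.f.; 577.3 A → 4 s.f.; 5.2 N → 2 s.f.
The fewest is 2 significant figures, from 5.2 N.

5.2 N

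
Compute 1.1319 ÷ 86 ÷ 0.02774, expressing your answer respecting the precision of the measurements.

0.47

1.1319 ÷ 86 ÷ 0.02774 = 0.474463875522…
Multiplication/division keeps the fewest significant figures: 1.1319 → 5 s.f., 86 → 2 s.f., 0.02774 → 4 s.f.; limit is 2.
Rounded to 2 significant figures: 0.47.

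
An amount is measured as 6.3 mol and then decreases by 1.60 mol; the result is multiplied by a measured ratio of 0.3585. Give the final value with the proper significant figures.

1.7 mol

6.3 mol − 1.60 mol = 4.70 mol; the difference is limited to 1 decimal place (2 s.f.).
Carrying full precision, 4.70 × 0.3585 = 1.68495 mol; 0.3585 has 4 s.f., so the result keeps min(2, 4) = 2 s.f.
Rounded to 2 significant figures: 1.7 mol.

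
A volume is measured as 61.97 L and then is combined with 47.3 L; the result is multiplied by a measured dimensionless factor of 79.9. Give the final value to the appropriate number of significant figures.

61.97 L + 47.3 L = 109.27 L; the sum is limited to 1 decimal place (4 s.f.).
Carrying full precision, 109.27 × 79.9 = 8730.673 L; 79.9 has 3 s.f., so the result keeps min(4, 3) = 3 s.f.
Rounded to 3 significant figures: 8.73 × 10^3 L.

8.73 × 10^3 L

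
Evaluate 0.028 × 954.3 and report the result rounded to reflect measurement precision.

27

0.028 × 954.3 = 26.7204
Multiplication/division keeps the fewest significant figures: 0.028 → 2 s.f., 954.3 → 4 s.f.; limit is 2.
Rounded to 2 significant figures: 27.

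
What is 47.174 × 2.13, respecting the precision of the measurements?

47.174 × 2.13 = 100.48062
Multiplication/division keeps the fewest significant figures: 47.174 → 5 s.f., 2.13 → 3 s.f.; limit is 3.
Rounded to 3 significant figures: 1.00 × 10².

1.00 × 10²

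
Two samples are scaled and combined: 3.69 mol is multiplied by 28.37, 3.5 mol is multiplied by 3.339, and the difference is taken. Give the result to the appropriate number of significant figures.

93 mol

3.69 × 28.37 = 104.6853 → 105 mol (3 s.f., last digit at the 10^0 place).
3.5 × 3.339 = 11.6865 → 12 mol (2 s.f., last digit at the 10^0 place).
Difference: 92.9988 mol; keep the coarser place, 10^0.
Result: 93 mol.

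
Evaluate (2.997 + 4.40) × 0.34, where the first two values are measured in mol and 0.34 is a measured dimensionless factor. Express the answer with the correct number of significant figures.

2.997 mol + 4.40 mol = 7.397 mol; the sum is limited to 2 decimal places (3 s.f.).
Carrying full precision, 7.397 × 0.34 = 2.51498 mol; 0.34 has 2 s.f., so the result keeps min(3, 2) = 2 s.f.
Rounded to 2 significant figures: 2.5 mol.

2.5 mol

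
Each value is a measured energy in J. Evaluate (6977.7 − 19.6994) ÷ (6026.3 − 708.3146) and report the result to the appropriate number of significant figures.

6977.7 − 19.6994 = 6958.0006, limited to 1 d.p. → 5 s.f.; 6026.3 − 708.3146 = 5317.9854, limited to 1 d.p. → 5 s.f.
Carrying full precision, 6958.0006 ÷ 5317.9854 = 1.30839031638…; keep min(5, 5) = 5 s.f.
Rounded to 5 significant figures: 1.3084.

1.3084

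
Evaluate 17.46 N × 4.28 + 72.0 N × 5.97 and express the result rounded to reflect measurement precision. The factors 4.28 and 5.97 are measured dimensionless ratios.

505 N

17.46 × 4.28 = 74.7288 → 74.7 N (3 s.f., last digit at the 10^-1 place).
72.0 × 5.97 = 429.84 → 4.30 × 10² N (3 s.f., last digit at the 10^0 place).
Sum: 504.5688 N; keep the coarser place, 10^0.
Result: 505 N.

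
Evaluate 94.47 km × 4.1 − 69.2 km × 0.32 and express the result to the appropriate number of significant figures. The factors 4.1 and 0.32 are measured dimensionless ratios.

3.7 × 10^2 km

94.47 × 4.1 = 387.327 → 3.9 × 10^2 km (2 s.f., last digit at the 10^1 place).
69.2 × 0.32 = 22.144 → 22 km (2 s.f., last digit at the 10^0 place).
Difference: 365.183 km; keep the coarser place, 10^1.
Result: 3.7 × 10^2 km.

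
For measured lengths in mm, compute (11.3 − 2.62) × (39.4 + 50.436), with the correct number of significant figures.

11.3 − 2.62 = 8.68, limited to 1 d.p. → 2 s.f.; 39.4 + 50.436 = 89.836, limited to 1 d.p. → 3 s.f.
Carrying full precision, 8.68 × 89.836 = 779.77648; keep min(2, 3) = 2 s.f.
Rounded to 2 significant figures: 7.8 × 10^2 mm².

7.8 × 10^2 mm²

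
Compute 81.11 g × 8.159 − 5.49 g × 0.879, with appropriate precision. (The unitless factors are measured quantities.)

81.11 × 8.159 = 661.77649 → 661.8 g (4 s.f., last digit at the 10^-1 place).
5.49 × 0.879 = 4.82571 → 4.83 g (3 s.f., last digit at the 10^-2 place).
Difference: 656.95078 g; keep the coarser place, 10^-1.
Result: 657.0 g.

657.0 g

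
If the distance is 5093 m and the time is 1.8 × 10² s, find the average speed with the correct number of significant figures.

28 m/s

average speed = 5093 m ÷ 1.8 × 10² s = 28.2944444444… m/s.
5093 has 4 significant figures; 1.8 × 10² has 2.
Division/multiplication keeps the fewest: 2 significant figures.
Rounded: 28 m/s.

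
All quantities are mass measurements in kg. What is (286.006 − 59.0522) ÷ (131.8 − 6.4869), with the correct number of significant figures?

1.811

286.006 − 59.0522 = 226.9538, limited to 3 d.p. → 6 s.f.; 131.8 − 6.4869 = 125.3131, limited to 1 d.p. → 4 s.f.
Carrying full precision, 226.9538 ÷ 125.3131 = 1.81109397182…; keep min(6, 4) = 4 s.f.
Rounded to 4 significant figures: 1.811.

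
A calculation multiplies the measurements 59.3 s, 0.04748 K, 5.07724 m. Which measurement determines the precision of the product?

59.3 s → 3 s.f.; 0.04748 K → 4 s.f.; 5.07724 m → 6 s.f.
The fewest is 3 significant figures, from 59.3 s.

59.3 s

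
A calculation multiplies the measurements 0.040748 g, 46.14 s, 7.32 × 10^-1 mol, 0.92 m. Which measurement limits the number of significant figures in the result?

0.92 m

0.040748 g → 5 s.f.; 46.14 s → 4 s.f.; 7.32 × 10^-1 mol → 3 s.f.; 0.92 m → 2 s.f.
The fewest is 2 significant figures, from 0.92 m.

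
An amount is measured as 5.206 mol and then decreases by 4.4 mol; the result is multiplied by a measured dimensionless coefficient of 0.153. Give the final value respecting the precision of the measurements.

0.1 mol

5.206 mol − 4.4 mol = 0.806 mol; the difference is limited to 1 decimal place (1 s.f.).
Carrying full precision, 0.806 × 0.153 = 0.123318 mol; 0.153 has 3 s.f., so the result keeps min(1, 3) = 1 s.f.
Rounded to 1 significant figure: 0.1 mol.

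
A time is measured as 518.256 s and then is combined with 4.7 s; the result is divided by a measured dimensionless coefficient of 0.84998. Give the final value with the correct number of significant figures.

615.3 s

518.256 s + 4.7 s = 522.956 s; the sum is limited to 1 decimal place (4 s.f.).
Carrying full precision, 522.956 ÷ 0.84998 = 615.256829572… s; 0.84998 has 5 s.f., so the result keeps min(4, 5) = 4 s.f.
Rounded to 4 significant figures: 615.3 s.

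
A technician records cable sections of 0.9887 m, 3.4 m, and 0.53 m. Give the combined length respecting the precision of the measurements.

0.9887 m + 3.4 m + 0.53 m = 4.9187 m.
Addition/subtraction keeps the fewest decimal places: 0.9887 → 4 decimal places, 3.4 → 1 decimal place, 0.53 → 2 decimal places; limit is 1.
Rounded to 1 decimal place: 4.9 m.

4.9 m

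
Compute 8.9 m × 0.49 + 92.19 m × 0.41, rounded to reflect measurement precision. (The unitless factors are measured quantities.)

42 m

8.9 × 0.49 = 4.361 → 4.4 m (2 s.f., last digit at the 10^-1 place).
92.19 × 0.41 = 37.7979 → 38 m (2 s.f., last digit at the 10^0 place).
Sum: 42.1589 m; keep the coarser place, 10^0.
Result: 42 m.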